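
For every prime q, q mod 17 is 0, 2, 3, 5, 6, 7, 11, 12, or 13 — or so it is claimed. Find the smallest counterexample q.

q = 31

For q = 2, 3, 5, 7, 11, 13, 17, 19, 23, 29 the conclusion holds.
q = 31: 31 mod 17 = 14 — not in {0, 2, 3, 5, 6, 7, 11, 12, 13}.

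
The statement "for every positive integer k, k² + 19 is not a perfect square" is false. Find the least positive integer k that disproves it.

For k = 1, 2, 3, 4, 5, 6, 7, 8 the conclusion holds.
k = 9: 9² + 19 = 100 = 10², a perfect square.

k = 9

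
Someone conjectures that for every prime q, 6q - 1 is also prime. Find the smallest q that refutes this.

The first 4 eligible values, up to q = 7, all satisfy the conclusion.
q = 11: 6q - 1 = 65 = 5 × 13, not prime.

q = 11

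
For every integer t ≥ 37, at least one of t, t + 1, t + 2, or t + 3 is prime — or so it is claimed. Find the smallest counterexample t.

t = 48

Check each integer t ≥ 37 in order until t, t + 1, t + 2, t + 3 are all composite.
The first 11 eligible values, up to t = 47, all satisfy the conclusion.
t = 48: 48 = 2 × 24; 49 = 7 × 7; 50 = 2 × 25; 51 = 3 × 17 — all composite.
Thus t = 48 disproves the claim, and no smaller t works.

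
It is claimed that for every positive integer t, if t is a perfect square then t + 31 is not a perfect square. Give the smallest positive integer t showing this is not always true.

We need the least positive integer t for which t is a perfect square but t + 31 is a perfect square.
For t = 1, 4, 9, 16, …, 144, 169, 196 the conclusion holds.
t = 225: 225 = 15² and 225 + 31 = 256 = 16².
Thus t = 225 disproves the claim, and no smaller t works.

t = 225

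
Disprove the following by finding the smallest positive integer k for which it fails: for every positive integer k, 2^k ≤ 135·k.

k = 11

A counterexample is any positive integer k such that 2^k > 135·k; we check each in order.
For k = 1, 2, 3, 4, 5, 6, 7, 8, 9, 10 the conclusion holds.
k = 11: 2^k = 2048 and 135·k = 1485, so 2048 > 1485.
So k = 11 is the smallest counterexample.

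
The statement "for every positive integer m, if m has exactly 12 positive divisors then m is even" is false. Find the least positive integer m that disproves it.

A counterexample is any positive integer m such that m has exactly 12 positive divisors but m is odd; we check each in order.
For m = 60, 72, 84, 90, …, 294, 306, 308 the conclusion holds.
m = 315: divisors of 315: 12 divisors; 315 is odd.
Hence m = 315 is a counterexample.

m = 315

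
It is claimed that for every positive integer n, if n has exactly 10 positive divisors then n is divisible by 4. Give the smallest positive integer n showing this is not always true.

n = 48: τ(48) = 10; 48 mod 4 = 0.
n = 80: τ(80) = 10; 80 mod 4 = 0.
n = 112: τ(112) = 10; 112 mod 4 = 0.
n = 162: τ(162) = 10; 162 mod 4 = 2.

n = 162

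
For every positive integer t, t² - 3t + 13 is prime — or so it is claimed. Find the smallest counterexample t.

We need the least positive integer t for which t² - 3t + 13 is not prime.
For t = 1, 2, 3, 4, …, 9, 10, 11 the conclusion holds.
t = 12: t² - 3t + 13 = 121 = 11 × 11, composite.
Thus t = 12 disproves the claim, and no smaller t works.

t = 12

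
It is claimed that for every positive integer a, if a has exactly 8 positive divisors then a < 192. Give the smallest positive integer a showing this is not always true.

A counterexample is any positive integer a such that a has exactly 8 positive divisors but the claim fails; we check each in order.
The first 30 eligible values, up to a = 190, all satisfy the conclusion.
a = 195: τ(195) = 8; 195 ≥ 192.
Hence a = 195 is a counterexample.

a = 195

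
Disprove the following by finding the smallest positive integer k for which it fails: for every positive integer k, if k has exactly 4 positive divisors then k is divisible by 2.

We need the least positive integer k for which k has exactly 4 positive divisors but k is not divisible by 2.
For k = 6, 8, 10, 14 the conclusion holds.
k = 15: τ(15) = 4; 15 mod 2 = 1.
Thus k = 15 disproves the claim, and no smaller k works.

k = 15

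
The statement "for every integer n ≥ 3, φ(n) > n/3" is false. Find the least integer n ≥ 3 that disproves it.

A counterexample is any integer n ≥ 3 such that the claim fails; we check each in order.
n = 3: φ(3) = 2 and 3/3 = 1, so φ(3) > 3/3.
n = 4: φ(4) = 2 and 4/3 = 4/3, so φ(4) > 4/3.
n = 5: φ(5) = 4 and 5/3 = 5/3, so φ(5) > 5/3.
n = 6: φ(6) = 2 and 6/3 = 2, so φ(6) ≤ 6/3.

n = 6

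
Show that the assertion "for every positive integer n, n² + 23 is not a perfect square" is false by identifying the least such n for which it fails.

n = 11

For n = 1, 2, 3, 4, 5, 6, 7, 8, 9, 10 the conclusion holds.
n = 11: 11² + 23 = 144 = 12², a perfect square.
So n = 11 is the smallest counterexample.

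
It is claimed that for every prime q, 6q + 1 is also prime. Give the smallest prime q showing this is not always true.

q = 2: 6q + 1 = 13, prime.
q = 3: 6q + 1 = 19, prime.
q = 5: 6q + 1 = 31, prime.
q = 7: 6q + 1 = 43, prime.
q = 11: 6q + 1 = 67, prime.
q = 13: 6q + 1 = 79, prime.
q = 17: 6q + 1 = 103, prime.
q = 19: 6q + 1 = 115 = 5 × 23, not prime.

q = 19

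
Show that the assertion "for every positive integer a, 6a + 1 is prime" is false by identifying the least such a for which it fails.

a = 4

Check each positive integer a in order until 6a + 1 is not prime.
For a = 1, 2, 3 the conclusion holds.
a = 4: 6a + 1 = 25 = 5 × 5, composite.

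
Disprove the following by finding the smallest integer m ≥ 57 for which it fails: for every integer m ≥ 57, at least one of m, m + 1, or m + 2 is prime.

m = 57: 59 is prime.
m = 58: 59 is prime.
m = 59: 59 is prime.
m = 60: 61 is prime.
m = 61: 61 is prime.
m = 62: 62 = 2 × 31; 63 = 3 × 21; 64 = 2 × 32 — all composite.
Hence m = 62 is a counterexample.

m = 62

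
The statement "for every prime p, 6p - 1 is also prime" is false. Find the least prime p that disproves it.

p = 11

Check each prime p in order until 6p - 1 is not prime.
The first 4 eligible values, up to p = 7, all satisfy the conclusion.
p = 11: 6p - 1 = 65 = 5 × 13, not prime.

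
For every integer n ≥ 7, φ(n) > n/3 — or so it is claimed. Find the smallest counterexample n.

n = 7: φ(7) = 6 and 7/3 = 7/3, so φ(7) > 7/3.
n = 8: φ(8) = 4 and 8/3 = 8/3, so φ(8) > 8/3.
n = 9: φ(9) = 6 and 9/3 = 3, so φ(9) > 9/3.
n = 10: φ(10) = 4 and 10/3 = 10/3, so φ(10) > 10/3.
n = 11: φ(11) = 10 and 11/3 = 11/3, so φ(11) > 11/3.
n = 12: φ(12) = 4 and 12/3 = 4, so φ(12) ≤ 12/3.
So n = 12 is the smallest counterexample.

n = 12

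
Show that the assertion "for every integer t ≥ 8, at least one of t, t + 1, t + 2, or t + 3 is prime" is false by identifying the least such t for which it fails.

t = 24

We need the least integer t ≥ 8 for which t, t + 1, t + 2, t + 3 are all composite.
For t = 8, 9, 10, 11, …, 21, 22, 23 the conclusion holds.
t = 24: 24 = 2 × 12; 25 = 5 × 5; 26 = 2 × 13; 27 = 3 × 9 — all composite.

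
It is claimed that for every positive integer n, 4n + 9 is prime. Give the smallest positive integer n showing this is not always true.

n = 3

For n = 1, 2 the conclusion holds.
n = 3: 4n + 9 = 21 = 3 × 7, composite.
So n = 3 is the smallest counterexample.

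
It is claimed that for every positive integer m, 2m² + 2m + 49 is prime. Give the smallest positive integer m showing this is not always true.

m = 6

We need the least positive integer m for which 2m² + 2m + 49 is not prime.
m = 1: 2m² + 2m + 49 = 53, prime.
m = 2: 2m² + 2m + 49 = 61, prime.
m = 3: 2m² + 2m + 49 = 73, prime.
m = 4: 2m² + 2m + 49 = 89, prime.
m = 5: 2m² + 2m + 49 = 109, prime.
m = 6: 2m² + 2m + 49 = 133 = 7 × 19, composite.
So m = 6 is the smallest counterexample.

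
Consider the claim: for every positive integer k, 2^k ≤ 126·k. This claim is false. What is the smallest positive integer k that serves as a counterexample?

k = 11

A counterexample is any positive integer k such that 2^k > 126·k; we check each in order.
The first 10 eligible values, up to k = 10, all satisfy the conclusion.
k = 11: 2^k = 2048 and 126·k = 1386, so 2048 > 1386.
Hence k = 11 is a counterexample.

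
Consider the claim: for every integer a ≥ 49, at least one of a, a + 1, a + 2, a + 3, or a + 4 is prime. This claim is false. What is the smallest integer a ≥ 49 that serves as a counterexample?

a = 54

We need the least integer a ≥ 49 for which a, a + 1, a + 2, a + 3, a + 4 are all composite.
For a = 49, 50, 51, 52, 53 the conclusion holds.
a = 54: 54 = 2 × 27; 55 = 5 × 11; 56 = 2 × 28; 57 = 3 × 19; 58 = 2 × 29 — all composite.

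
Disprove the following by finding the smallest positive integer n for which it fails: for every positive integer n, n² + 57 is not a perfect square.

Check each positive integer n in order until n² + 57 is a perfect square.
n = 1: 1² + 57 = 58, not a perfect square.
n = 2: 2² + 57 = 61, not a perfect square.
n = 3: 3² + 57 = 66, not a perfect square.
n = 4: 4² + 57 = 73, not a perfect square.
n = 5: 5² + 57 = 82, not a perfect square.
n = 6: 6² + 57 = 93, not a perfect square.
n = 7: 7² + 57 = 106, not a perfect square.
n = 8: 8² + 57 = 121 = 11², a perfect square.

n = 8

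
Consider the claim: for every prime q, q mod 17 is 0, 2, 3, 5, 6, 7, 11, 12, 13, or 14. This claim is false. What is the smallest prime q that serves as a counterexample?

We need the least prime q for which the claim fails.
For q = 2, 3, 5, 7, …, 31, 37, 41 the conclusion holds.
q = 43: 43 mod 17 = 9 — not in {0, 2, 3, 5, 6, 7, 11, 12, 13, 14}.
Hence q = 43 is a counterexample.

q = 43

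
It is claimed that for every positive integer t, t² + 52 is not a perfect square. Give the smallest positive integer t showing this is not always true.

t = 12

For t = 1, 2, 3, 4, …, 9, 10, 11 the conclusion holds.
t = 12: 12² + 52 = 196 = 14², a perfect square.
So t = 12 is the smallest counterexample.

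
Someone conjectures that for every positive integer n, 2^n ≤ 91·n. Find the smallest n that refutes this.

We need the least positive integer n for which 2^n > 91·n.
For n = 1, 2, 3, 4, 5, 6, 7, 8, 9 the conclusion holds.
n = 10: 2^n = 1024 and 91·n = 910, so 1024 > 910.
Thus n = 10 disproves the claim, and no smaller n works.

n = 10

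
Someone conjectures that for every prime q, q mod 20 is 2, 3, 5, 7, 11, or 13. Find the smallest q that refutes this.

q = 17

Check each prime q in order until the claim fails.
The first 6 eligible values, up to q = 13, all satisfy the conclusion.
q = 17: 17 mod 20 = 17 — not in {2, 3, 5, 7, 11, 13}.
Thus q = 17 disproves the claim, and no smaller q works.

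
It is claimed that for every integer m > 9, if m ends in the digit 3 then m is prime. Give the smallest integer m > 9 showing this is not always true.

m = 33

Check each integer m > 9 in order until m ends in the digit 3 but m is not prime.
m = 13: 13 ends in 3 and is prime.
m = 23: 23 ends in 3 and is prime.
m = 33: 33 ends in 3; 33 = 3 × 11, composite.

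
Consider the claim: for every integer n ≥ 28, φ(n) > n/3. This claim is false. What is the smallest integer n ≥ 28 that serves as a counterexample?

n = 30

For n = 28, 29 the conclusion holds.
n = 30: φ(30) = 8 and 30/3 = 10, so φ(30) ≤ 30/3.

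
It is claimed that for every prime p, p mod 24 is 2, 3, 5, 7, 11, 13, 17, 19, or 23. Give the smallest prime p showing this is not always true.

For p = 2, 3, 5, 7, …, 61, 67, 71 the conclusion holds.
p = 73: 73 mod 24 = 1 — not in {2, 3, 5, 7, 11, 13, 17, 19, 23}.

p = 73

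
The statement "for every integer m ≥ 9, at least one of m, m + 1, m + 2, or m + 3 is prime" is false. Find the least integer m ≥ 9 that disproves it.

For m = 9, 10, 11, 12, …, 21, 22, 23 the conclusion holds.
m = 24: 24 = 2 × 12; 25 = 5 × 5; 26 = 2 × 13; 27 = 3 × 9 — all composite.

m = 24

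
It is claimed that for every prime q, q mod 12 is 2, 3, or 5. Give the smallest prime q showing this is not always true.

q = 7

Check each prime q in order until the claim fails.
q = 2: 2 mod 12 = 2.
q = 3: 3 mod 12 = 3.
q = 5: 5 mod 12 = 5.
q = 7: 7 mod 12 = 7 — not in {2, 3, 5}.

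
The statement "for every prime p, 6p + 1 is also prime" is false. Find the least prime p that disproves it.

Check each prime p in order until 6p + 1 is not prime.
The first 7 eligible values, up to p = 17, all satisfy the conclusion.
p = 19: 6p + 1 = 115 = 5 × 23, not prime.
So p = 19 is the smallest counterexample.

p = 19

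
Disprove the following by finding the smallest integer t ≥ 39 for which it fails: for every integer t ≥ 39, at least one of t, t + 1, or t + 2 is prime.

t = 44

A counterexample is any integer t ≥ 39 such that t, t + 1, t + 2 are all composite; we check each in order.
The first 5 eligible values, up to t = 43, all satisfy the conclusion.
t = 44: 44 = 2 × 22; 45 = 3 × 15; 46 = 2 × 23 — all composite.
Hence t = 44 is a counterexample.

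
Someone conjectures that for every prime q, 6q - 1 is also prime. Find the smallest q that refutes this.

A counterexample is any prime q such that 6q - 1 is not prime; we check each in order.
For q = 2, 3, 5, 7 the conclusion holds.
q = 11: 6q - 1 = 65 = 5 × 13, not prime.

q = 11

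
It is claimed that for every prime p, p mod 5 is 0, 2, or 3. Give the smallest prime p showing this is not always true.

p = 2: 2 mod 5 = 2.
p = 3: 3 mod 5 = 3.
p = 5: 5 mod 5 = 0.
p = 7: 7 mod 5 = 2.
p = 11: 11 mod 5 = 1 — not in {0, 2, 3}.

p = 11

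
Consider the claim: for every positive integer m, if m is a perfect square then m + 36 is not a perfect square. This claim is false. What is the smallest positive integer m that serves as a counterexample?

The first 7 eligible values, up to m = 49, all satisfy the conclusion.
m = 64: 64 = 8² and 64 + 36 = 100 = 10².
Hence m = 64 is a counterexample.

m = 64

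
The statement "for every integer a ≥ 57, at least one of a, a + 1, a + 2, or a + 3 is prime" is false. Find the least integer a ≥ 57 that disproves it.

The first 5 eligible values, up to a = 61, all satisfy the conclusion.
a = 62: 62 = 2 × 31; 63 = 3 × 21; 64 = 2 × 32; 65 = 5 × 13 — all composite.

a = 62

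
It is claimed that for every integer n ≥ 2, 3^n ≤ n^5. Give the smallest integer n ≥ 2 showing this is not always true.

n = 11

Check each integer n ≥ 2 in order until 3^n > n^5.
The first 9 eligible values, up to n = 10, all satisfy the conclusion.
n = 11: 3^n = 177147 and n^5 = 161051, so 177147 > 161051.
Hence n = 11 is a counterexample.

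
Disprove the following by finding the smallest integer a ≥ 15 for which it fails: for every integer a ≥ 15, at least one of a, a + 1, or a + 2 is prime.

We need the least integer a ≥ 15 for which a, a + 1, a + 2 are all composite.
a = 15: 17 is prime.
a = 16: 17 is prime.
a = 17: 17 is prime.
a = 18: 19 is prime.
a = 19: 19 is prime.
a = 20: 20 = 2 × 10; 21 = 3 × 7; 22 = 2 × 11 — all composite.

a = 20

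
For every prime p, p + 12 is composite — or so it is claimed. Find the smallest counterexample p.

A counterexample is any prime p such that p + 12 is prime; we check each in order.
For p = 2, 3 the conclusion holds.
p = 5: p + 12 = 17, prime — not composite.
So p = 5 is the smallest counterexample.

p = 5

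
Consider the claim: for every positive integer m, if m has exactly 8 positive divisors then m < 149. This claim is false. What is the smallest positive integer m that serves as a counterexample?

Check each positive integer m in order until m has exactly 8 positive divisors but the claim fails.
The first 20 eligible values, up to m = 138, all satisfy the conclusion.
m = 152: τ(152) = 8; 152 ≥ 149.

m = 152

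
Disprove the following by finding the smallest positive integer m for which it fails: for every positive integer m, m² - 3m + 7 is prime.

m = 6

The first 5 eligible values, up to m = 5, all satisfy the conclusion.
m = 6: m² - 3m + 7 = 25 = 5 × 5, composite.
So m = 6 is the smallest counterexample.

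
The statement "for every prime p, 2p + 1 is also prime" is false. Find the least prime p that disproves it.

Check each prime p in order until 2p + 1 is not prime.
p = 2: 2p + 1 = 5, prime.
p = 3: 2p + 1 = 7, prime.
p = 5: 2p + 1 = 11, prime.
p = 7: 2p + 1 = 15 = 3 × 5, not prime.
So p = 7 is the smallest counterexample.

p = 7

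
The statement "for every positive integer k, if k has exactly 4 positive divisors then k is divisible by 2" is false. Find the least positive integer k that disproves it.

k = 15

A counterexample is any positive integer k such that k has exactly 4 positive divisors but k is not divisible by 2; we check each in order.
k = 6: τ(6) = 4; 6 mod 2 = 0.
k = 8: τ(8) = 4; 8 mod 2 = 0.
k = 10: τ(10) = 4; 10 mod 2 = 0.
k = 14: τ(14) = 4; 14 mod 2 = 0.
k = 15: τ(15) = 4; 15 mod 2 = 1.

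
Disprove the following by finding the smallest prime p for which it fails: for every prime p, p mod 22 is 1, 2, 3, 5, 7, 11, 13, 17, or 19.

Check each prime p in order until the claim fails.
The first 10 eligible values, up to p = 29, all satisfy the conclusion.
p = 31: 31 mod 22 = 9 — not in {1, 2, 3, 5, 7, 11, 13, 17, 19}.

p = 31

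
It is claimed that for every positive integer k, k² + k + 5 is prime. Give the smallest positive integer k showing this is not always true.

k = 4

Check each positive integer k in order until k² + k + 5 is not prime.
k = 1: k² + k + 5 = 7, prime.
k = 2: k² + k + 5 = 11, prime.
k = 3: k² + k + 5 = 17, prime.
k = 4: k² + k + 5 = 25 = 5 × 5, composite.
Hence k = 4 is a counterexample.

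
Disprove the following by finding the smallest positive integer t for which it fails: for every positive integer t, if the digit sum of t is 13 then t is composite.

Check each positive integer t in order until the digit sum of t is 13 but t is prime.
t = 49: digit sum 13; 49 is composite.
t = 58: digit sum 13; 58 is composite.
t = 67: digit sum 13; 67 is prime, not composite.

t = 67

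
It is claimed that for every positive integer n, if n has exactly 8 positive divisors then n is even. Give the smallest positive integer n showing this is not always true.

Check each positive integer n in order until n has exactly 8 positive divisors but n is odd.
For n = 24, 30, 40, 42, …, 88, 102, 104 the conclusion holds.
n = 105: divisors of 105: 1, 3, 5, 7, 15, 21, 35, 105; 105 is odd.
Hence n = 105 is a counterexample.

n = 105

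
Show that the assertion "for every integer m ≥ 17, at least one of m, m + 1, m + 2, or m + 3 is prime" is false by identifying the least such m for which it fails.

Check each integer m ≥ 17 in order until m, m + 1, m + 2, m + 3 are all composite.
For m = 17, 18, 19, 20, 21, 22, 23 the conclusion holds.
m = 24: 24 = 2 × 12; 25 = 5 × 5; 26 = 2 × 13; 27 = 3 × 9 — all composite.

m = 24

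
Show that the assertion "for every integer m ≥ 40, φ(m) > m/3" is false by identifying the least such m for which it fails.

Check each integer m ≥ 40 in order until the claim fails.
For m = 40, 41 the conclusion holds.
m = 42: φ(42) = 12 and 42/3 = 14, so φ(42) ≤ 42/3.

m = 42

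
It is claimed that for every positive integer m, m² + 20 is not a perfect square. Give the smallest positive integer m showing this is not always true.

We need the least positive integer m for which m² + 20 is a perfect square.
m = 1: 1² + 20 = 21, not a perfect square.
m = 2: 2² + 20 = 24, not a perfect square.
m = 3: 3² + 20 = 29, not a perfect square.
m = 4: 4² + 20 = 36 = 6², a perfect square.

m = 4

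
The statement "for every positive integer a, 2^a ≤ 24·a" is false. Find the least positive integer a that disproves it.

We need the least positive integer a for which 2^a > 24·a.
a = 1: 2^a = 2 and 24·a = 24, so 2 ≤ 24.
a = 2: 2^a = 4 and 24·a = 48, so 4 ≤ 48.
a = 3: 2^a = 8 and 24·a = 72, so 8 ≤ 72.
a = 4: 2^a = 16 and 24·a = 96, so 16 ≤ 96.
a = 5: 2^a = 32 and 24·a = 120, so 32 ≤ 120.
a = 6: 2^a = 64 and 24·a = 144, so 64 ≤ 144.
a = 7: 2^a = 128 and 24·a = 168, so 128 ≤ 168.
a = 8: 2^a = 256 and 24·a = 192, so 256 > 192.
So a = 8 is the smallest counterexample.

a = 8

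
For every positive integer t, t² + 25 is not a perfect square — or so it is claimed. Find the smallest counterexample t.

t = 12

The first 11 eligible values, up to t = 11, all satisfy the conclusion.
t = 12: 12² + 25 = 169 = 13², a perfect square.
Hence t = 12 is a counterexample.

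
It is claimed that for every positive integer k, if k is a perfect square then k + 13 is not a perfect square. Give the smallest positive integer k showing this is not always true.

k = 36

A counterexample is any positive integer k such that k is a perfect square but k + 13 is a perfect square; we check each in order.
k = 1: 1 + 13 = 14, not a perfect square.
k = 4: 4 + 13 = 17, not a perfect square.
k = 9: 9 + 13 = 22, not a perfect square.
k = 16: 16 + 13 = 29, not a perfect square.
k = 25: 25 + 13 = 38, not a perfect square.
k = 36: 36 = 6² and 36 + 13 = 49 = 7².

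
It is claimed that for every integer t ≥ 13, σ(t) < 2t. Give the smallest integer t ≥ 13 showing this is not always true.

t = 18

For t = 13, 14, 15, 16, 17 the conclusion holds.
t = 18: σ(18) = 39; 39 ≥ 36.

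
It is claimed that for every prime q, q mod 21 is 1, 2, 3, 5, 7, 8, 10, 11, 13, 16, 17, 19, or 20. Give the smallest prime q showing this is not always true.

q = 67

Check each prime q in order until the claim fails.
For q = 2, 3, 5, 7, …, 53, 59, 61 the conclusion holds.
q = 67: 67 mod 21 = 4 — not in {1, 2, 3, 5, 7, 8, 10, 11, 13, 16, 17, 19, 20}.
So q = 67 is the smallest counterexample.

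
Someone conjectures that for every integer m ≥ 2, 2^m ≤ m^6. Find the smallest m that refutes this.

m = 30

We need the least integer m ≥ 2 for which 2^m > m^6.
The first 28 eligible values, up to m = 29, all satisfy the conclusion.
m = 30: 2^m = 1073741824 and m^6 = 729000000, so 1073741824 > 729000000.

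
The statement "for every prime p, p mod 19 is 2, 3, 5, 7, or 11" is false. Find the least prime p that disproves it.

p = 13

We need the least prime p for which the claim fails.
p = 2: 2 mod 19 = 2.
p = 3: 3 mod 19 = 3.
p = 5: 5 mod 19 = 5.
p = 7: 7 mod 19 = 7.
p = 11: 11 mod 19 = 11.
p = 13: 13 mod 19 = 13 — not in {2, 3, 5, 7, 11}.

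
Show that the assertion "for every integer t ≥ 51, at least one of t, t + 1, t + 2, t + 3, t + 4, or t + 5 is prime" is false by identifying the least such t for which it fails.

We need the least integer t ≥ 51 for which t, t + 1, t + 2, t + 3, t + 4, t + 5 are all composite.
For t = 51, 52, 53, 54, …, 87, 88, 89 the conclusion holds.
t = 90: 90 = 2 × 45; 91 = 7 × 13; 92 = 2 × 46; 93 = 3 × 31; 94 = 2 × 47; 95 = 5 × 19 — all composite.
Hence t = 90 is a counterexample.

t = 90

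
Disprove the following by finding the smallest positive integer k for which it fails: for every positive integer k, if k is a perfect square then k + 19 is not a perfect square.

For k = 1, 4, 9, 16, 25, 36, 49, 64 the conclusion holds.
k = 81: 81 = 9² and 81 + 19 = 100 = 10².
Thus k = 81 disproves the claim, and no smaller k works.

k = 81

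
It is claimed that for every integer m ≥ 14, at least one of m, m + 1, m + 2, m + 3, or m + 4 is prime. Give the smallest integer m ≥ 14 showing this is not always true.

m = 24

For m = 14, 15, 16, 17, 18, 19, 20, 21, 22, 23 the conclusion holds.
m = 24: 24 = 2 × 12; 25 = 5 × 5; 26 = 2 × 13; 27 = 3 × 9; 28 = 2 × 14 — all composite.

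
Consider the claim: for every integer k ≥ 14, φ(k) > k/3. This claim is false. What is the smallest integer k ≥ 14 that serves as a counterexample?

k = 18

Check each integer k ≥ 14 in order until the claim fails.
The first 4 eligible values, up to k = 17, all satisfy the conclusion.
k = 18: φ(18) = 6 and 18/3 = 6, so φ(18) ≤ 18/3.
Hence k = 18 is a counterexample.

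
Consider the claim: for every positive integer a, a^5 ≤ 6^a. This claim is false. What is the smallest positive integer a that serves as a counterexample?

Check each positive integer a in order until a^5 > 6^a.
For a = 1, 2 the conclusion holds.
a = 3: a^5 = 243 and 6^a = 216, so 243 > 216.
So a = 3 is the smallest counterexample.

a = 3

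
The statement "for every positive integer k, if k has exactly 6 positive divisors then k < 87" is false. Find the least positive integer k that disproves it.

k = 92

Check each positive integer k in order until k has exactly 6 positive divisors but the claim fails.
The first 13 eligible values, up to k = 76, all satisfy the conclusion.
k = 92: τ(92) = 6; 92 ≥ 87.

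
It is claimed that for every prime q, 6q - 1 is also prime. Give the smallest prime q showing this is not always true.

A counterexample is any prime q such that 6q - 1 is not prime; we check each in order.
q = 2: 6q - 1 = 11, prime.
q = 3: 6q - 1 = 17, prime.
q = 5: 6q - 1 = 29, prime.
q = 7: 6q - 1 = 41, prime.
q = 11: 6q - 1 = 65 = 5 × 13, not prime.
Thus q = 11 disproves the claim, and no smaller q works.

q = 11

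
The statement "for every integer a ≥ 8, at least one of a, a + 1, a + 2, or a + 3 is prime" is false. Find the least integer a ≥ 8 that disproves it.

A counterexample is any integer a ≥ 8 such that a, a + 1, a + 2, a + 3 are all composite; we check each in order.
For a = 8, 9, 10, 11, …, 21, 22, 23 the conclusion holds.
a = 24: 24 = 2 × 12; 25 = 5 × 5; 26 = 2 × 13; 27 = 3 × 9 — all composite.

a = 24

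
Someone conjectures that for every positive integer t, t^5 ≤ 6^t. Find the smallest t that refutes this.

t = 3

t = 1: t^5 = 1 and 6^t = 6, so 1 ≤ 6.
t = 2: t^5 = 32 and 6^t = 36, so 32 ≤ 36.
t = 3: t^5 = 243 and 6^t = 216, so 243 > 216.
Thus t = 3 disproves the claim, and no smaller t works.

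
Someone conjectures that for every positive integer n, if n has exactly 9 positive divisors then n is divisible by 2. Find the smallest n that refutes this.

For n = 36, 100, 196 the conclusion holds.
n = 225: τ(225) = 9; 225 mod 2 = 1.

n = 225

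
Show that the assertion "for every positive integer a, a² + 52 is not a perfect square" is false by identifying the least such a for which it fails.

a = 12

For a = 1, 2, 3, 4, …, 9, 10, 11 the conclusion holds.
a = 12: 12² + 52 = 196 = 14², a perfect square.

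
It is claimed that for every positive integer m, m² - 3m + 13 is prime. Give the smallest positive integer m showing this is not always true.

A counterexample is any positive integer m such that m² - 3m + 13 is not prime; we check each in order.
For m = 1, 2, 3, 4, …, 9, 10, 11 the conclusion holds.
m = 12: m² - 3m + 13 = 121 = 11 × 11, composite.
Hence m = 12 is a counterexample.

m = 12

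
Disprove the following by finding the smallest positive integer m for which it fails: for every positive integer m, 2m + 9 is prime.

Check each positive integer m in order until 2m + 9 is not prime.
For m = 1, 2 the conclusion holds.
m = 3: 2m + 9 = 15 = 3 × 5, composite.
Thus m = 3 disproves the claim, and no smaller m works.

m = 3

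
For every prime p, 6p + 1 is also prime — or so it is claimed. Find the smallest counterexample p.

p = 19

Check each prime p in order until 6p + 1 is not prime.
p = 2: 6p + 1 = 13, prime.
p = 3: 6p + 1 = 19, prime.
p = 5: 6p + 1 = 31, prime.
p = 7: 6p + 1 = 43, prime.
p = 11: 6p + 1 = 67, prime.
p = 13: 6p + 1 = 79, prime.
p = 17: 6p + 1 = 103, prime.
p = 19: 6p + 1 = 115 = 5 × 23, not prime.
Thus p = 19 disproves the claim, and no smaller p works.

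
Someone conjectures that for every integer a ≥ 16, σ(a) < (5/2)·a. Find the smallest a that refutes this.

We need the least integer a ≥ 16 for which the claim fails.
The first 8 eligible values, up to a = 23, all satisfy the conclusion.
a = 24: σ(24) = 60; 60 ≥ 60.

a = 24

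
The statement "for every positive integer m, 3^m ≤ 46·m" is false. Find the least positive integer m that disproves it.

m = 5

We need the least positive integer m for which 3^m > 46·m.
m = 1: 3^m = 3 and 46·m = 46, so 3 ≤ 46.
m = 2: 3^m = 9 and 46·m = 92, so 9 ≤ 92.
m = 3: 3^m = 27 and 46·m = 138, so 27 ≤ 138.
m = 4: 3^m = 81 and 46·m = 184, so 81 ≤ 184.
m = 5: 3^m = 243 and 46·m = 230, so 243 > 230.
Hence m = 5 is a counterexample.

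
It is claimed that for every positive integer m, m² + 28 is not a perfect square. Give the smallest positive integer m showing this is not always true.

m = 1: 1² + 28 = 29, not a perfect square.
m = 2: 2² + 28 = 32, not a perfect square.
m = 3: 3² + 28 = 37, not a perfect square.
m = 4: 4² + 28 = 44, not a perfect square.
m = 5: 5² + 28 = 53, not a perfect square.
m = 6: 6² + 28 = 64 = 8², a perfect square.

m = 6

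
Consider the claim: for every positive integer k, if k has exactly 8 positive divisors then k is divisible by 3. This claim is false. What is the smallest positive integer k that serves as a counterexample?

k = 40

k = 24: τ(24) = 8; 24 mod 3 = 0.
k = 30: τ(30) = 8; 30 mod 3 = 0.
k = 40: τ(40) = 8; 40 mod 3 = 1.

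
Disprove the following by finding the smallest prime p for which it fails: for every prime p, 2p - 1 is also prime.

p = 2: 2p - 1 = 3, prime.
p = 3: 2p - 1 = 5, prime.
p = 5: 2p - 1 = 9 = 3 × 3, not prime.

p = 5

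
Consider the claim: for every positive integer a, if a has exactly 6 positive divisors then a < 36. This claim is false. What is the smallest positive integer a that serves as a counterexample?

a = 44

Check each positive integer a in order until a has exactly 6 positive divisors but the claim fails.
For a = 12, 18, 20, 28, 32 the conclusion holds.
a = 44: τ(44) = 6; 44 ≥ 36.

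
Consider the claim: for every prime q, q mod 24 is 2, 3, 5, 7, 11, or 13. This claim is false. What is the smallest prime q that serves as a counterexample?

We need the least prime q for which the claim fails.
The first 6 eligible values, up to q = 13, all satisfy the conclusion.
q = 17: 17 mod 24 = 17 — not in {2, 3, 5, 7, 11, 13}.

q = 17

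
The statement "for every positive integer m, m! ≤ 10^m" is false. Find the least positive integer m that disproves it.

We need the least positive integer m for which m! > 10^m.
The first 24 eligible values, up to m = 24, all satisfy the conclusion.
m = 25: m! = 15511210043330985984000000 and 10^m = 10000000000000000000000000, so 15511210043330985984000000 > 10000000000000000000000000.
Hence m = 25 is a counterexample.

m = 25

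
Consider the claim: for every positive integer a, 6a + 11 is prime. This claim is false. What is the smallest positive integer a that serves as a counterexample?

Check each positive integer a in order until 6a + 11 is not prime.
a = 1: 6a + 11 = 17, prime.
a = 2: 6a + 11 = 23, prime.
a = 3: 6a + 11 = 29, prime.
a = 4: 6a + 11 = 35 = 5 × 7, composite.

a = 4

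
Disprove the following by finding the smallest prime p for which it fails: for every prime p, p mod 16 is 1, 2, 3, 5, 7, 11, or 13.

p = 31

For p = 2, 3, 5, 7, 11, 13, 17, 19, 23, 29 the conclusion holds.
p = 31: 31 mod 16 = 15 — not in {1, 2, 3, 5, 7, 11, 13}.
Thus p = 31 disproves the claim, and no smaller p works.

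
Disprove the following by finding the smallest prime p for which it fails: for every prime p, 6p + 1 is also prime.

A counterexample is any prime p such that 6p + 1 is not prime; we check each in order.
p = 2: 6p + 1 = 13, prime.
p = 3: 6p + 1 = 19, prime.
p = 5: 6p + 1 = 31, prime.
p = 7: 6p + 1 = 43, prime.
p = 11: 6p + 1 = 67, prime.
p = 13: 6p + 1 = 79, prime.
p = 17: 6p + 1 = 103, prime.
p = 19: 6p + 1 = 115 = 5 × 23, not prime.
Thus p = 19 disproves the claim, and no smaller p works.

p = 19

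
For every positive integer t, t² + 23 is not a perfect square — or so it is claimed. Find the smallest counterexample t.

Check each positive integer t in order until t² + 23 is a perfect square.
For t = 1, 2, 3, 4, 5, 6, 7, 8, 9, 10 the conclusion holds.
t = 11: 11² + 23 = 144 = 12², a perfect square.

t = 11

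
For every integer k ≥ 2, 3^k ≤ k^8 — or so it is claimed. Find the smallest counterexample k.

k = 23

We need the least integer k ≥ 2 for which 3^k > k^8.
For k = 2, 3, 4, 5, …, 20, 21, 22 the conclusion holds.
k = 23: 3^k = 94143178827 and k^8 = 78310985281, so 94143178827 > 78310985281.
Thus k = 23 disproves the claim, and no smaller k works.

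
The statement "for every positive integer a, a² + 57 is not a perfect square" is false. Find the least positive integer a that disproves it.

We need the least positive integer a for which a² + 57 is a perfect square.
a = 1: 1² + 57 = 58, not a perfect square.
a = 2: 2² + 57 = 61, not a perfect square.
a = 3: 3² + 57 = 66, not a perfect square.
a = 4: 4² + 57 = 73, not a perfect square.
a = 5: 5² + 57 = 82, not a perfect square.
a = 6: 6² + 57 = 93, not a perfect square.
a = 7: 7² + 57 = 106, not a perfect square.
a = 8: 8² + 57 = 121 = 11², a perfect square.

a = 8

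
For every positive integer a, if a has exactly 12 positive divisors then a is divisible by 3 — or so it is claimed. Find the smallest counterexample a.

a = 140

We need the least positive integer a for which a has exactly 12 positive divisors but a is not divisible by 3.
The first 8 eligible values, up to a = 132, all satisfy the conclusion.
a = 140: τ(140) = 12; 140 mod 3 = 2.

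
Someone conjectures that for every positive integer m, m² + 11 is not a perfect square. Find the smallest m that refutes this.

The first 4 eligible values, up to m = 4, all satisfy the conclusion.
m = 5: 5² + 11 = 36 = 6², a perfect square.

m = 5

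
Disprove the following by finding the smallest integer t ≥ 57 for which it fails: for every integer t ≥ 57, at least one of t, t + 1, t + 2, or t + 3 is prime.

We need the least integer t ≥ 57 for which t, t + 1, t + 2, t + 3 are all composite.
For t = 57, 58, 59, 60, 61 the conclusion holds.
t = 62: 62 = 2 × 31; 63 = 3 × 21; 64 = 2 × 32; 65 = 5 × 13 — all composite.
So t = 62 is the smallest counterexample.

t = 62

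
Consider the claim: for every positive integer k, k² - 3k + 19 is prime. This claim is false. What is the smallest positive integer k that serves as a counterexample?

k = 18

The first 17 eligible values, up to k = 17, all satisfy the conclusion.
k = 18: k² - 3k + 19 = 289 = 17 × 17, composite.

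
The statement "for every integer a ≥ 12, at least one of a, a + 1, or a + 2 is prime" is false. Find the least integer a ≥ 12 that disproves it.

Check each integer a ≥ 12 in order until a, a + 1, a + 2 are all composite.
a = 12: 13 is prime.
a = 13: 13 is prime.
a = 14: 14 = 2 × 7; 15 = 3 × 5; 16 = 2 × 8 — all composite.
Hence a = 14 is a counterexample.

a = 14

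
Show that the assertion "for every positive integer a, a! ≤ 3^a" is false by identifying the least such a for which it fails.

a = 7

A counterexample is any positive integer a such that a! > 3^a; we check each in order.
The first 6 eligible values, up to a = 6, all satisfy the conclusion.
a = 7: a! = 5040 and 3^a = 2187, so 5040 > 2187.
Thus a = 7 disproves the claim, and no smaller a works.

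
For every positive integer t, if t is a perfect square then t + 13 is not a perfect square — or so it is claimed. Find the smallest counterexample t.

The first 5 eligible values, up to t = 25, all satisfy the conclusion.
t = 36: 36 = 6² and 36 + 13 = 49 = 7².
So t = 36 is the smallest counterexample.

t = 36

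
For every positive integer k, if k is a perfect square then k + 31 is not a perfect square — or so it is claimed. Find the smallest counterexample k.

We need the least positive integer k for which k is a perfect square but k + 31 is a perfect square.
For k = 1, 4, 9, 16, …, 144, 169, 196 the conclusion holds.
k = 225: 225 = 15² and 225 + 31 = 256 = 16².
So k = 225 is the smallest counterexample.

k = 225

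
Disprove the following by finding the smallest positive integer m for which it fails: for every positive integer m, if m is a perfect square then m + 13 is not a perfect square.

m = 36

A counterexample is any positive integer m such that m is a perfect square but m + 13 is a perfect square; we check each in order.
m = 1: 1 + 13 = 14, not a perfect square.
m = 4: 4 + 13 = 17, not a perfect square.
m = 9: 9 + 13 = 22, not a perfect square.
m = 16: 16 + 13 = 29, not a perfect square.
m = 25: 25 + 13 = 38, not a perfect square.
m = 36: 36 = 6² and 36 + 13 = 49 = 7².
Thus m = 36 disproves the claim, and no smaller m works.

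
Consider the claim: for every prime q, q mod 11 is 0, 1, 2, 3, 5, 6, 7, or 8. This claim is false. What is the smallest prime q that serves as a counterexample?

We need the least prime q for which the claim fails.
For q = 2, 3, 5, 7, 11, 13, 17, 19, 23, 29 the conclusion holds.
q = 31: 31 mod 11 = 9 — not in {0, 1, 2, 3, 5, 6, 7, 8}.

q = 31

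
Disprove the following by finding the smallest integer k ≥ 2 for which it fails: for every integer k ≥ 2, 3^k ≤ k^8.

Check each integer k ≥ 2 in order until 3^k > k^8.
For k = 2, 3, 4, 5, …, 20, 21, 22 the conclusion holds.
k = 23: 3^k = 94143178827 and k^8 = 78310985281, so 94143178827 > 78310985281.

k = 23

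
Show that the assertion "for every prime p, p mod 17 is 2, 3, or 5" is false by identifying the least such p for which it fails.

p = 2: 2 mod 17 = 2.
p = 3: 3 mod 17 = 3.
p = 5: 5 mod 17 = 5.
p = 7: 7 mod 17 = 7 — not in {2, 3, 5}.
Hence p = 7 is a counterexample.

p = 7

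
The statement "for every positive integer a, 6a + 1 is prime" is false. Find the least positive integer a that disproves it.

We need the least positive integer a for which 6a + 1 is not prime.
For a = 1, 2, 3 the conclusion holds.
a = 4: 6a + 1 = 25 = 5 × 5, composite.
So a = 4 is the smallest counterexample.

a = 4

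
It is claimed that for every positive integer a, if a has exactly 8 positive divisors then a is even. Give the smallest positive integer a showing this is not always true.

a = 105

For a = 24, 30, 40, 42, …, 88, 102, 104 the conclusion holds.
a = 105: divisors of 105: 1, 3, 5, 7, 15, 21, 35, 105; 105 is odd.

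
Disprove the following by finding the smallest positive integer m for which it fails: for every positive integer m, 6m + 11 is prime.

We need the least positive integer m for which 6m + 11 is not prime.
For m = 1, 2, 3 the conclusion holds.
m = 4: 6m + 11 = 35 = 5 × 7, composite.

m = 4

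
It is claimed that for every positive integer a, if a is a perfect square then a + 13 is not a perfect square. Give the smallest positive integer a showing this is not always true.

Check each positive integer a in order until a is a perfect square but a + 13 is a perfect square.
a = 1: 1 + 13 = 14, not a perfect square.
a = 4: 4 + 13 = 17, not a perfect square.
a = 9: 9 + 13 = 22, not a perfect square.
a = 16: 16 + 13 = 29, not a perfect square.
a = 25: 25 + 13 = 38, not a perfect square.
a = 36: 36 = 6² and 36 + 13 = 49 = 7².
So a = 36 is the smallest counterexample.

a = 36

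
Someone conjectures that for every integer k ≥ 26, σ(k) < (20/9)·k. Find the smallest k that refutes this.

k = 30

k = 26: σ(26) = 42; 42 < 520/9.
k = 27: σ(27) = 40; 40 < 60.
k = 28: σ(28) = 56; 56 < 560/9.
k = 29: σ(29) = 30; 30 < 580/9.
k = 30: σ(30) = 72; 72 ≥ 200/3.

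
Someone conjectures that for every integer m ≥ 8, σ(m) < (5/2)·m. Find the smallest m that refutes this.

m = 24

A counterexample is any integer m ≥ 8 such that the claim fails; we check each in order.
For m = 8, 9, 10, 11, …, 21, 22, 23 the conclusion holds.
m = 24: σ(24) = 60; 60 ≥ 60.
Hence m = 24 is a counterexample.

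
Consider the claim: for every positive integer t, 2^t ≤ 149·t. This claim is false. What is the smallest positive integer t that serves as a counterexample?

We need the least positive integer t for which 2^t > 149·t.
For t = 1, 2, 3, 4, 5, 6, 7, 8, 9, 10 the conclusion holds.
t = 11: 2^t = 2048 and 149·t = 1639, so 2048 > 1639.
Hence t = 11 is a counterexample.

t = 11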